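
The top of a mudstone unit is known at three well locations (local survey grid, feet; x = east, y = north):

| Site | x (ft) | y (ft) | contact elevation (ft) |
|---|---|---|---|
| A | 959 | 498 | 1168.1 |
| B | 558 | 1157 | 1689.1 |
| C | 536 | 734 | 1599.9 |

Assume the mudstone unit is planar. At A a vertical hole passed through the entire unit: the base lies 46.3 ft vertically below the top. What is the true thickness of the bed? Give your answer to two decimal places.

Let the plane be z = a·x + b·y + c.
B−A: −401a + 659b = 521;  C−A: −423a + 236b = 431.8.
Solving gives a = −0.87768, b = 0.25652.
|∇z| = √(a²+b²) = 0.91440, so dip δ = arctan(0.91440) = 42.44°.
True thickness = vertical thickness × cos δ = 46.3 × cos 42.44° = 34.17 ft.

34.17 ft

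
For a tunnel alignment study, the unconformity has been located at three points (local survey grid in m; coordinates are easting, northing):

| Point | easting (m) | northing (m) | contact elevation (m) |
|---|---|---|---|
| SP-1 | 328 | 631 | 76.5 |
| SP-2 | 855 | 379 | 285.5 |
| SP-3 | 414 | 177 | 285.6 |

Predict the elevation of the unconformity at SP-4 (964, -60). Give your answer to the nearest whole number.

Let the plane be z = a·easting + b·northing + c.
SP-2−SP-1: 527a − 252b = 209;  SP-3−SP-1: 86a − 454b = 209.1.
Solving gives a = 0.19391, b = −0.42384.
Then c = 76.5 − a·328 − b·631 = 280.34.
At (964, -60): z = 186.9 + 25.4 + 280.34 = 492.7 m.

493 m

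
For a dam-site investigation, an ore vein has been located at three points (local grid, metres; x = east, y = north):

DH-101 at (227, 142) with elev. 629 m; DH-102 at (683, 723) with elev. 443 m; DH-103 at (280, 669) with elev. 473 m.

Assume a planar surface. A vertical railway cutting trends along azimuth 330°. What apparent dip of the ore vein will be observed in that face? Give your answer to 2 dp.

13.26°

Let the plane be z = a·x + b·y + c.
DH-102−DH-101: 456a + 581b = −186;  DH-103−DH-101: 53a + 527b = −156.
Solving gives a = −0.03525, b = −0.29247.
Unit vector along 330° is (sin 330°, cos 330°) = (-0.5000, 0.8660).
Slope in that direction = a·(-0.5000) + b·(0.8660) = −0.23566.
Apparent dip = arctan|0.23566| = 13.26° (true dip is 16.4°, so apparent ≤ true as expected).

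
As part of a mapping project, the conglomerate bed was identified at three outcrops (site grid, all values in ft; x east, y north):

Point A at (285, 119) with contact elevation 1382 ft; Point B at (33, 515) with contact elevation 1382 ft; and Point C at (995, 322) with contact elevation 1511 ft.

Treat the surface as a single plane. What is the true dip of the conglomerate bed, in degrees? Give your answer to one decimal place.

10.3°

Two edge vectors: Point A→Point B = (-252, 396, 0), Point A→Point C = (710, 203, 129).
Normal n = (Point A→Point B) × (Point A→Point C) = (51084, 32508, -332316).
So ∂z/∂x = −n_x/n_z = 0.15372 and ∂z/∂y = −n_y/n_z = 0.09782.
Gradient magnitude |∇z| = √(a² + b²) = √(0.02363 + 0.00957) = 0.18221.
True dip = arctan(0.18221) = 10.3°, dipping toward WSW (azimuth ≈ 238°).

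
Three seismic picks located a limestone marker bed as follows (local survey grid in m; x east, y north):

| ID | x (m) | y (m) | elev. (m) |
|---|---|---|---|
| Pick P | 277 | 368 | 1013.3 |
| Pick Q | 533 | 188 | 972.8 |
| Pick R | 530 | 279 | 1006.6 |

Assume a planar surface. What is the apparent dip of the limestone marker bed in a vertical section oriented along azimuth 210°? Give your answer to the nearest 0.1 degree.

20.7°

Let the plane be z = a·x + b·y + c.
Pick Q−Pick P: 256a − 180b = −40.5;  Pick R−Pick P: 253a − 89b = −6.7.
Solving gives a = 0.10540, b = 0.37490.
Unit vector along 210° is (sin 210°, cos 210°) = (-0.5000, -0.8660).
Slope in that direction = a·(-0.5000) + b·(-0.8660) = −0.37738.
Apparent dip = arctan|0.37738| = 20.7° (true dip is 21.3°, so apparent ≤ true as expected).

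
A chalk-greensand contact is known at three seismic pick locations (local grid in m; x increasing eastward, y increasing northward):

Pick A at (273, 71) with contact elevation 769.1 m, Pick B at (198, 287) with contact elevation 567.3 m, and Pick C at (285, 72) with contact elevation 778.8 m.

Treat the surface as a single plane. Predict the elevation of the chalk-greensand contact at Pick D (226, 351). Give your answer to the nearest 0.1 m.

Two edge vectors: Pick A→Pick B = (-75, 216, -201.8), Pick A→Pick C = (12, 1, 9.7).
Normal n = (Pick A→Pick B) × (Pick A→Pick C) = (2297, -1694.1, -2667).
So ∂z/∂x = −n_x/n_z = 0.86127 and ∂z/∂y = −n_y/n_z = −0.63521.
Intercept c from Pick A: 769.1 − 235.13 + 45.10 = 579.07.
At (226, 351): z = 194.6 − 223.0 + 579.07 = 550.8 m.

550.8 m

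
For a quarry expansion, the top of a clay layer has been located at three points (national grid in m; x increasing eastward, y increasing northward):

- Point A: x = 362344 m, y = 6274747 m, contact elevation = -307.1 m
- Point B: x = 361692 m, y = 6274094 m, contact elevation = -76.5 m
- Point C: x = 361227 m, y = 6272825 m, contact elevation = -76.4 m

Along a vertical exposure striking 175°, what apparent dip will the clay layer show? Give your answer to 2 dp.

14.17°

Two edge vectors: Point A→Point B = (-652, -653, 230.6), Point A→Point C = (-1117, -1922, 230.7).
Normal n = (Point A→Point B) × (Point A→Point C) = (292566.1, -107163.8, 523743).
So ∂z/∂x = −n_x/n_z = −0.55861 and ∂z/∂y = −n_y/n_z = 0.20461.
Unit vector along 175° is (sin 175°, cos 175°) = (0.0872, -0.9962).
Slope in that direction = a·(0.0872) + b·(-0.9962) = −0.25252.
Apparent dip = arctan|0.25252| = 14.17° (true dip is 30.7°, so apparent ≤ true as expected).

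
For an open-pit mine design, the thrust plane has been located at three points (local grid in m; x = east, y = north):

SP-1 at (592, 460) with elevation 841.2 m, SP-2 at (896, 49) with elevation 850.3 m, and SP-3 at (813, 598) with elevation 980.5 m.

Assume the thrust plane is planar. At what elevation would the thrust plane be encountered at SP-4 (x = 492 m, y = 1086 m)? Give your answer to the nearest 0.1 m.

Two edge vectors: SP-1→SP-2 = (304, -411, 9.1), SP-1→SP-3 = (221, 138, 139.3).
Normal n = (SP-1→SP-2) × (SP-1→SP-3) = (-58508.1, -40336.1, 132783).
So ∂z/∂x = −n_x/n_z = 0.440629 and ∂z/∂y = −n_y/n_z = 0.303775.
Intercept c from SP-1: 841.2 − 260.85 − 139.74 = 440.61.
At (492, 1086): z = 216.8 + 329.9 + 440.61 = 987.3 m.

987.3 m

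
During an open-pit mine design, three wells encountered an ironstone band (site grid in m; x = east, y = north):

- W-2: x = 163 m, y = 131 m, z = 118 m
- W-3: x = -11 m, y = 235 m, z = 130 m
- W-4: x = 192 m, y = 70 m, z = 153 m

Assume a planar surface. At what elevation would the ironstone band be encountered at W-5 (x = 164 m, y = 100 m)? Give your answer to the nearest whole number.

Two edge vectors: W-2→W-3 = (-174, 104, 12), W-2→W-4 = (29, -61, 35).
Normal n = (W-2→W-3) × (W-2→W-4) = (4372, 6438, 7598).
So ∂z/∂x = −n_x/n_z = −0.57541 and ∂z/∂y = −n_y/n_z = −0.84733.
Intercept c from W-2: 118 + 93.79 + 111.00 = 322.79.
At (164, 100): z = −94.4 − 84.7 + 322.79 = 143.7 m.

144 m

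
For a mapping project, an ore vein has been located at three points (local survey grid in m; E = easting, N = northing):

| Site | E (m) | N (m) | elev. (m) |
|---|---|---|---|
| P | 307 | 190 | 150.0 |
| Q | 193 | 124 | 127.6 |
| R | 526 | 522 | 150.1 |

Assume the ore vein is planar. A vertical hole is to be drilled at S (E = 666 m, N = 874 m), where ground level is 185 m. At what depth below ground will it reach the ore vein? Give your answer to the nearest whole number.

64 m

Let the plane be z = a·E + b·N + c.
Q−P: −114a − 66b = −22.4;  R−P: 219a + 332b = 0.1.
Solving gives a = 0.31761, b = −0.20921.
Then c = 150 − a·307 − b·190 = 92.24.
At (666, 874): z_contact = 211.5 − 182.8 + 92.24 = 120.9 m.
Depth below ground = 185 − 120.9 = 64 m.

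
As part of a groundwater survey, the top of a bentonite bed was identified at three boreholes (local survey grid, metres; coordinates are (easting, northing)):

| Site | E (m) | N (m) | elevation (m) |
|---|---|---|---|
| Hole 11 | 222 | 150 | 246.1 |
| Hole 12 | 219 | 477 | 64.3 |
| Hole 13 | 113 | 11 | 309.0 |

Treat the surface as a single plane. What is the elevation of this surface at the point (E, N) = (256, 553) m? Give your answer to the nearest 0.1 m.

27.0 m

Let the plane be z = a·E + b·N + c.
Hole 12−Hole 11: −3a + 327b = −181.8;  Hole 13−Hole 11: −109a − 139b = 62.9.
Solving gives a = 0.13039, b = −0.55477.
Then c = 246.1 − a·222 − b·150 = 300.37.
At (256, 553): z = 33.4 − 306.8 + 300.37 = 27.0 m.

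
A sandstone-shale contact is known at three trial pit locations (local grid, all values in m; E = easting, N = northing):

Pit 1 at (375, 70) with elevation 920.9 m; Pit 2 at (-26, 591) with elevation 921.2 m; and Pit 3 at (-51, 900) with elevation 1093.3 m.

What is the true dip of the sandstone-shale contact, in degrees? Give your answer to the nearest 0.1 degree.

Two edge vectors: Pit 1→Pit 2 = (-401, 521, 0.3), Pit 1→Pit 3 = (-426, 830, 172.4).
Normal n = (Pit 1→Pit 2) × (Pit 1→Pit 3) = (89571.4, 69004.6, -110884).
So ∂z/∂E = −n_x/n_z = 0.80779 and ∂z/∂N = −n_y/n_z = 0.62231.
Gradient magnitude |∇z| = √(a² + b²) = √(0.65253 + 0.38727) = 1.01971.
True dip = arctan(1.01971) = 45.6°, dipping toward SW (azimuth ≈ 232°).

45.6°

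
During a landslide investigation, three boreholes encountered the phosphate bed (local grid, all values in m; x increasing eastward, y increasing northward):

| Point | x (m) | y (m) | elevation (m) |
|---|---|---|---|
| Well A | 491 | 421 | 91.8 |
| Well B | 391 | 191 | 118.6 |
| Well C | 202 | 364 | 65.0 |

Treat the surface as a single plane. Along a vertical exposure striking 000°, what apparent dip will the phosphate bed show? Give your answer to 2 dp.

Two edge vectors: Well A→Well B = (-100, -230, 26.8), Well A→Well C = (-289, -57, -26.8).
Normal n = (Well A→Well B) × (Well A→Well C) = (7691.6, -10425.2, -60770).
So ∂z/∂x = −n_x/n_z = 0.12657 and ∂z/∂y = −n_y/n_z = −0.17155.
Unit vector along 000° is (sin 0°, cos 0°) = (0.0000, 1.0000).
Slope in that direction = a·(0.0000) + b·(1.0000) = −0.17155.
Apparent dip = arctan|0.17155| = 9.73° (true dip is 12.0°, so apparent ≤ true as expected).

9.73°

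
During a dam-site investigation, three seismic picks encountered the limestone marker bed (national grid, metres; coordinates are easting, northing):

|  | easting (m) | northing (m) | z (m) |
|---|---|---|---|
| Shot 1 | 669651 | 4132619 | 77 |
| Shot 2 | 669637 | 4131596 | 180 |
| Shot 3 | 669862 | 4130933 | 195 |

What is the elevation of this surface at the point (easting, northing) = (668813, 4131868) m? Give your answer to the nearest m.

336 m

Two edge vectors: Shot 1→Shot 2 = (-14, -1023, 103), Shot 1→Shot 3 = (211, -1686, 118).
Normal n = (Shot 1→Shot 2) × (Shot 1→Shot 3) = (52944, 23385, 239457).
So ∂z/∂easting = −n_x/n_z = −0.22110024 and ∂z/∂northing = −n_y/n_z = −0.09765845.
Intercept c from Shot 1: 77 + 148060.00 + 403585.18 = 551722.17.
At (668813, 4131868): z = −147874.7 − 403511.8 + 551722.17 = 335.6 m.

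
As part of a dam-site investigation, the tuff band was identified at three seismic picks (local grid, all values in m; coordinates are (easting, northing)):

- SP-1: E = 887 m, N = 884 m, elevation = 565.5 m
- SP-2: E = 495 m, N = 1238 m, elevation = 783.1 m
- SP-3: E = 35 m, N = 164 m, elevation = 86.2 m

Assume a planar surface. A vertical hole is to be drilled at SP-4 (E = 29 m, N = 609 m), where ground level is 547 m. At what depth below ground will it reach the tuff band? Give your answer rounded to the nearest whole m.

176 m

Let the plane be z = a·E + b·N + c.
SP-2−SP-1: −392a + 354b = 217.6;  SP-3−SP-1: −852a − 720b = −479.3.
Solving gives a = 0.02227, b = 0.63935.
Then c = 565.5 − a·887 − b·884 = −19.43.
At (29, 609): z_contact = 0.6 + 389.4 − 19.43 = 370.6 m.
Depth below ground = 547 − 370.6 = 176 m.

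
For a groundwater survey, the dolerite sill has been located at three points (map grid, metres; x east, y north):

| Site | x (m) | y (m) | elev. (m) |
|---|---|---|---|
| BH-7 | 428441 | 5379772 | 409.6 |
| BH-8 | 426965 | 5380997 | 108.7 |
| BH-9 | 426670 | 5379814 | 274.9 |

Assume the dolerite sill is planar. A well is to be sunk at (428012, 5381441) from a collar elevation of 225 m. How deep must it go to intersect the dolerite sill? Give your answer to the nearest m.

111 m

Two edge vectors: BH-7→BH-8 = (-1476, 1225, -300.9), BH-7→BH-9 = (-1771, 42, -134.7).
Normal n = (BH-7→BH-8) × (BH-7→BH-9) = (-152369.7, 334076.7, 2107483).
So ∂z/∂x = −n_x/n_z = 0.07229937 and ∂z/∂y = −n_y/n_z = −0.15851929.
Intercept c from BH-7: 409.6 − 30976.02 + 852797.62 = 822231.20.
At (428012, 5381441): z_contact = 30945.0 − 853062.2 + 822231.20 = 114.0 m.
Depth below ground = 225 − 114.0 = 111 m.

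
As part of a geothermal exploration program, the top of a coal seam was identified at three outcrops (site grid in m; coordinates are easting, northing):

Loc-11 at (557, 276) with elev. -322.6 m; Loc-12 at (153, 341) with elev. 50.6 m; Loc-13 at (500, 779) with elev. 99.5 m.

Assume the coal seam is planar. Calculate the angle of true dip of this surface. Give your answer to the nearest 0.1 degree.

47.7°

Let the plane be z = a·easting + b·northing + c.
Loc-12−Loc-11: −404a + 65b = 373.2;  Loc-13−Loc-11: −57a + 503b = 422.1.
Solving gives a = −0.80340, b = 0.74812.
Gradient magnitude |∇z| = √(a² + b²) = √(0.64544 + 0.55969) = 1.09779.
True dip = arctan(1.09779) = 47.7°, dipping toward SE (azimuth ≈ 133°).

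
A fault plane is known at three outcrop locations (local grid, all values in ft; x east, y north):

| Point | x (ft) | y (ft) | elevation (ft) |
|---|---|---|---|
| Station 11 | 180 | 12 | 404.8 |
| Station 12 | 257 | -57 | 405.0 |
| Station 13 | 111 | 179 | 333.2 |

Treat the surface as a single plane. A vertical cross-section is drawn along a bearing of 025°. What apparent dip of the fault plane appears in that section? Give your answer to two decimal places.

41.07°

Let the plane be z = a·x + b·y + c.
Station 12−Station 11: 77a − 69b = 0.2;  Station 13−Station 11: −69a + 167b = −71.6.
Solving gives a = −0.60595, b = −0.67911.
Unit vector along 025° is (sin 25°, cos 25°) = (0.4226, 0.9063).
Slope in that direction = a·(0.4226) + b·(0.9063) = −0.87157.
Apparent dip = arctan|0.87157| = 41.07° (true dip is 42.3°, so apparent ≤ true as expected).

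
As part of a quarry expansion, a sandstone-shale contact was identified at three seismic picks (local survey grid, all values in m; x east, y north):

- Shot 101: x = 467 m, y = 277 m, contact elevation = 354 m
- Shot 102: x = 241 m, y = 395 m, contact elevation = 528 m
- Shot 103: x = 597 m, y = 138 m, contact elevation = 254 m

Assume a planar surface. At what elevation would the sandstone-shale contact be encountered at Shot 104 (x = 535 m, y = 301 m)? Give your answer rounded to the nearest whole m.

302 m

Let the plane be z = a·x + b·y + c.
Shot 102−Shot 101: −226a + 118b = 174;  Shot 103−Shot 101: 130a − 139b = −100.
Solving gives a = −0.77056, b = −0.00124.
Then c = 354 − a·467 − b·277 = 714.20.
At (535, 301): z = −412.3 − 0.4 + 714.20 = 301.6 m.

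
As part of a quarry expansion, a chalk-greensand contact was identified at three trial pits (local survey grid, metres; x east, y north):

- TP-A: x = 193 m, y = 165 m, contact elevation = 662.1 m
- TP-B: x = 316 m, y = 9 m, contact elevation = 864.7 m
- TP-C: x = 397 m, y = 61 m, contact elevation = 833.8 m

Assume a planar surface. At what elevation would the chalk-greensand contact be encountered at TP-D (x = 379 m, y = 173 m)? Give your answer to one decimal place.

709.5 m

Two edge vectors: TP-A→TP-B = (123, -156, 202.6), TP-A→TP-C = (204, -104, 171.7).
Normal n = (TP-A→TP-B) × (TP-A→TP-C) = (-5714.8, 20211.3, 19032).
So ∂z/∂x = −n_x/n_z = 0.30027 and ∂z/∂y = −n_y/n_z = −1.06196.
Intercept c from TP-A: 662.1 − 57.95 + 175.22 = 779.37.
At (379, 173): z = 113.8 − 183.7 + 779.37 = 709.5 m.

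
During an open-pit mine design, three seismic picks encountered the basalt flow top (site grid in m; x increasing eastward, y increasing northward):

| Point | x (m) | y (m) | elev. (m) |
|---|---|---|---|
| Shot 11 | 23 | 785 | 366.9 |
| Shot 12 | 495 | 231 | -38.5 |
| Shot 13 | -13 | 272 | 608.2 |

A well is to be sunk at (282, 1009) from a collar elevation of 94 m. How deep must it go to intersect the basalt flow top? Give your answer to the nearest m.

150 m

Let the plane be z = a·x + b·y + c.
Shot 12−Shot 11: 472a − 554b = −405.4;  Shot 13−Shot 11: −36a − 513b = 241.3.
Solving gives a = −1.30361, b = −0.37889.
Then c = 366.9 − a·23 − b·785 = 694.31.
At (282, 1009): z_contact = −367.6 − 382.3 + 694.31 = -55.6 m.
Depth below ground = 94 − (-55.6) = 150 m.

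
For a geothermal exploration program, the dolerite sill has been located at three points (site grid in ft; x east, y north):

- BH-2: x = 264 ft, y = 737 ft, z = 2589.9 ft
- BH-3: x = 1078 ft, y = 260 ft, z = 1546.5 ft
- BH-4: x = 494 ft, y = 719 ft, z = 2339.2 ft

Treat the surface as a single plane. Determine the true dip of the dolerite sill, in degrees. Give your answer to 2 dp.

48.38°

Two edge vectors: BH-2→BH-3 = (814, -477, -1043.4), BH-2→BH-4 = (230, -18, -250.7).
Normal n = (BH-2→BH-3) × (BH-2→BH-4) = (100802.7, -35912.2, 95058).
So ∂z/∂x = −n_x/n_z = −1.06043 and ∂z/∂y = −n_y/n_z = 0.37779.
Gradient magnitude |∇z| = √(a² + b²) = √(1.12452 + 0.14273) = 1.12572.
True dip = arctan(1.12572) = 48.38°, dipping toward ESE (azimuth ≈ 110°).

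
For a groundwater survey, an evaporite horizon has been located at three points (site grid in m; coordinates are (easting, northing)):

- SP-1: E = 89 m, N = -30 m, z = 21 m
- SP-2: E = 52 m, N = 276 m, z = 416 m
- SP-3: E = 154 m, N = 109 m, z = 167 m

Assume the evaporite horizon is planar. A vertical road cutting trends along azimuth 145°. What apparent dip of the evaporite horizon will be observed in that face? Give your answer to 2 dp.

Two edge vectors: SP-1→SP-2 = (-37, 306, 395), SP-1→SP-3 = (65, 139, 146).
Normal n = (SP-1→SP-2) × (SP-1→SP-3) = (-10229, 31077, -25033).
So ∂z/∂E = −n_x/n_z = −0.40862 and ∂z/∂N = −n_y/n_z = 1.24144.
Unit vector along 145° is (sin 145°, cos 145°) = (0.5736, -0.8192).
Slope in that direction = a·(0.5736) + b·(-0.8192) = −1.25130.
Apparent dip = arctan|1.25130| = 51.37° (true dip is 52.6°, so apparent ≤ true as expected).

51.37°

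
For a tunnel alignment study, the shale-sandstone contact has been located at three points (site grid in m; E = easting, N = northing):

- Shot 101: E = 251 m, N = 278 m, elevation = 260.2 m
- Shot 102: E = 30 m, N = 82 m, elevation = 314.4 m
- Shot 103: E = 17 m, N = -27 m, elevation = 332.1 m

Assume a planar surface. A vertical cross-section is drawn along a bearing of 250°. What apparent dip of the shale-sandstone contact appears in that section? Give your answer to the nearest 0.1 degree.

8.9°

Let the plane be z = a·E + b·N + c.
Shot 102−Shot 101: −221a − 196b = 54.2;  Shot 103−Shot 101: −234a − 305b = 71.9.
Solving gives a = −0.11321, b = −0.14888.
Unit vector along 250° is (sin 250°, cos 250°) = (-0.9397, -0.3420).
Slope in that direction = a·(-0.9397) + b·(-0.3420) = 0.15730.
Apparent dip = arctan|0.15730| = 8.9° (true dip is 10.6°, so apparent ≤ true as expected).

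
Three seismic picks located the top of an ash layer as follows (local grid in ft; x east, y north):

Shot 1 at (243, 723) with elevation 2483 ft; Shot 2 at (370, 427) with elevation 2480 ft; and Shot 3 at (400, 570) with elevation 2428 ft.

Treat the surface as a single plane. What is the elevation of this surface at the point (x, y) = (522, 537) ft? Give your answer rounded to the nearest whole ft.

2365 ft

Two edge vectors: Shot 1→Shot 2 = (127, -296, -3), Shot 1→Shot 3 = (157, -153, -55).
Normal n = (Shot 1→Shot 2) × (Shot 1→Shot 3) = (15821, 6514, 27041).
So ∂z/∂x = −n_x/n_z = −0.58507 and ∂z/∂y = −n_y/n_z = −0.24089.
Intercept c from Shot 1: 2483 + 142.17 + 174.17 = 2799.34.
At (522, 537): z = −305.4 − 129.4 + 2799.34 = 2364.6 ft.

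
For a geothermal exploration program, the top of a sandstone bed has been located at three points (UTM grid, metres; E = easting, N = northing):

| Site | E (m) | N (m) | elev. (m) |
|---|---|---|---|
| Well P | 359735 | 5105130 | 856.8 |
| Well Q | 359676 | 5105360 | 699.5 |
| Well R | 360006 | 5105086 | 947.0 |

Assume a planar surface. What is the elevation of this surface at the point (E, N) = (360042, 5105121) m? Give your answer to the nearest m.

933 m

Let the plane be z = a·E + b·N + c.
Well Q−Well P: −59a + 230b = −157.3;  Well R−Well P: 271a − 44b = 90.2.
Solving gives a = 0.23143938, b = −0.62454381.
Then c = 856.8 − a·359735 − b·5105130 = 3105977.30.
At (360042, 5105121): z = 83327.9 − 3188371.7 + 3105977.30 = 933.5 m.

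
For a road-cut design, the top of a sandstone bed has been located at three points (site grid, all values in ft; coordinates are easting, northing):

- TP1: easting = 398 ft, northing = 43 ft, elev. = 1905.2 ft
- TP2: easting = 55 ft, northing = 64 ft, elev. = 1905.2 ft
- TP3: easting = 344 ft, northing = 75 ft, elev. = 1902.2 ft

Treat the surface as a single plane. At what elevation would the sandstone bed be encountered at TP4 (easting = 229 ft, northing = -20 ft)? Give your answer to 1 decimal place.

1912.9 ft

Two edge vectors: TP1→TP2 = (-343, 21, 0), TP1→TP3 = (-54, 32, -3).
Normal n = (TP1→TP2) × (TP1→TP3) = (-63, -1029, -9842).
So ∂z/∂easting = −n_x/n_z = −0.00640 and ∂z/∂northing = −n_y/n_z = −0.10455.
Intercept c from TP1: 1905.2 + 2.55 + 4.50 = 1912.24.
At (229, -20): z = −1.5 + 2.1 + 1912.24 = 1912.9 ft.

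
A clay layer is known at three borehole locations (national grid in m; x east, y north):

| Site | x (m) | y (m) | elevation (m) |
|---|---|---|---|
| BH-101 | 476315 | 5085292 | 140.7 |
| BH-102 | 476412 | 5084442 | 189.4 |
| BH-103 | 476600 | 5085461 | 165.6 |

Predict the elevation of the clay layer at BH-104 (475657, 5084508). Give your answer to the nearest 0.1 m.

100.7 m

Let the plane be z = a·x + b·y + c.
BH-102−BH-101: 97a − 850b = 48.7;  BH-103−BH-101: 285a + 169b = 24.9.
Solving gives a = 0.113652022, b = −0.044324416.
Then c = 140.7 − a·476315 − b·5085292 = 171409.14.
At (475657, 5084508): z = 54059.4 − 225367.8 + 171409.14 = 100.7 m.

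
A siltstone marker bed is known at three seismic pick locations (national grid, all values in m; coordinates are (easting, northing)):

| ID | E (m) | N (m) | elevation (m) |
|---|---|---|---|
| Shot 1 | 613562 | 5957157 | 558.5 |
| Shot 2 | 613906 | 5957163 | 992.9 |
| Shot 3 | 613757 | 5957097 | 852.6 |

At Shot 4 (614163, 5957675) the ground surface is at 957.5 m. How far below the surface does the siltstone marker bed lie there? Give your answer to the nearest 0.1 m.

Two edge vectors: Shot 1→Shot 2 = (344, 6, 434.4), Shot 1→Shot 3 = (195, -60, 294.1).
Normal n = (Shot 1→Shot 2) × (Shot 1→Shot 3) = (27828.6, -16462.4, -21810).
So ∂z/∂E = −n_x/n_z = 1.275955983 and ∂z/∂N = −n_y/n_z = −0.754809720.
Intercept c from Shot 1: 558.5 − 782878.11 + 4496520.01 = 3714200.40.
At (614163, 5957675): z_contact = 783644.95 − 4496911.00 + 3714200.40 = 934.36 m.
Depth below ground = 957.5 − 934.36 = 23.1 m.

23.1 m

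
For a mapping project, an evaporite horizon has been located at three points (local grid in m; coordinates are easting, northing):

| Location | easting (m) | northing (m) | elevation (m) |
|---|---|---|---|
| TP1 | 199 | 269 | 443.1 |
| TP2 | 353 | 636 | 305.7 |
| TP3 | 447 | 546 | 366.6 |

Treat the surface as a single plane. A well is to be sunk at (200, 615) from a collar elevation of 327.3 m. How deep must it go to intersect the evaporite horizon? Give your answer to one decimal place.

Let the plane be z = a·easting + b·northing + c.
TP2−TP1: 154a + 367b = −137.4;  TP3−TP1: 248a + 277b = −76.5.
Solving gives a = 0.20647, b = −0.46102.
Then c = 443.1 − a·199 − b·269 = 526.03.
At (200, 615): z_contact = 41.29 − 283.53 + 526.03 = 283.79 m.
Depth below ground = 327.3 − 283.79 = 43.5 m.

43.5 m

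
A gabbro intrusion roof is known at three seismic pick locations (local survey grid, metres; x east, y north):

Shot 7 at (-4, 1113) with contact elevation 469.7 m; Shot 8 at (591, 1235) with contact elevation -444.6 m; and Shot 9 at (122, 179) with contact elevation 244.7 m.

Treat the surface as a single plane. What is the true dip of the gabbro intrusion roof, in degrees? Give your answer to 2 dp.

57.06°

Two edge vectors: Shot 7→Shot 8 = (595, 122, -914.3), Shot 7→Shot 9 = (126, -934, -225).
Normal n = (Shot 7→Shot 8) × (Shot 7→Shot 9) = (-881406.2, 18673.2, -571102).
So ∂z/∂x = −n_x/n_z = −1.54334 and ∂z/∂y = −n_y/n_z = 0.03270.
Gradient magnitude |∇z| = √(a² + b²) = √(2.38191 + 0.00107) = 1.54369.
True dip = arctan(1.54369) = 57.06°, dipping toward E (azimuth ≈ 091°).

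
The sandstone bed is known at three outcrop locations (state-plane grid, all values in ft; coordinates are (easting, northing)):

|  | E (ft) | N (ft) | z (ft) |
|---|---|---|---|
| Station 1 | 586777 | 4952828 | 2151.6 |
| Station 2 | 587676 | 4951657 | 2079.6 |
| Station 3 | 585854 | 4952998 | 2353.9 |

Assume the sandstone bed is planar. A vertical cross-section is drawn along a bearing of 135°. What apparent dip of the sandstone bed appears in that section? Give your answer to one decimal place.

4.8°

Let the plane be z = a·E + b·N + c.
Station 2−Station 1: 899a − 1171b = −72;  Station 3−Station 1: −923a + 170b = 202.3.
Solving gives a = −0.24208, b = −0.12437.
Unit vector along 135° is (sin 135°, cos 135°) = (0.7071, -0.7071).
Slope in that direction = a·(0.7071) + b·(-0.7071) = −0.08324.
Apparent dip = arctan|0.08324| = 4.8° (true dip is 15.2°, so apparent ≤ true as expected).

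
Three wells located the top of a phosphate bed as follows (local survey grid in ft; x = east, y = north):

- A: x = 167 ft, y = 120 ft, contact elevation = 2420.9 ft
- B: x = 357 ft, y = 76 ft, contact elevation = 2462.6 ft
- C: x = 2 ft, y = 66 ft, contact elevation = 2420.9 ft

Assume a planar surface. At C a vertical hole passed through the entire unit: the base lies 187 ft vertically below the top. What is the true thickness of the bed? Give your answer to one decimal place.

Let the plane be z = a·x + b·y + c.
B−A: 190a − 44b = 41.7;  C−A: −165a − 54b = 0.
Solving gives a = 0.12853, b = −0.39272.
|∇z| = √(a²+b²) = 0.41322, so dip δ = arctan(0.41322) = 22.45°.
True thickness = vertical thickness × cos δ = 187 × cos 22.45° = 172.8 ft.

172.8 ft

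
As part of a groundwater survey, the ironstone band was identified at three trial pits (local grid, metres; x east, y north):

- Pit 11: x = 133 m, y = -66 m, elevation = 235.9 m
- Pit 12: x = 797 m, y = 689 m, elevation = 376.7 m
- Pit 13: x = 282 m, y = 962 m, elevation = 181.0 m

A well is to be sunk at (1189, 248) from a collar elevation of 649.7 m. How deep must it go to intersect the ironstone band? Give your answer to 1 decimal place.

100.5 m

Let the plane be z = a·x + b·y + c.
Pit 12−Pit 11: 664a + 755b = 140.8;  Pit 13−Pit 11: 149a + 1028b = −54.9.
Solving gives a = 0.326597, b = −0.100742.
Then c = 235.9 − a·133 − b·-66 = 185.81.
At (1189, 248): z_contact = 388.32 − 24.98 + 185.81 = 549.15 m.
Depth below ground = 649.7 − 549.15 = 100.5 m.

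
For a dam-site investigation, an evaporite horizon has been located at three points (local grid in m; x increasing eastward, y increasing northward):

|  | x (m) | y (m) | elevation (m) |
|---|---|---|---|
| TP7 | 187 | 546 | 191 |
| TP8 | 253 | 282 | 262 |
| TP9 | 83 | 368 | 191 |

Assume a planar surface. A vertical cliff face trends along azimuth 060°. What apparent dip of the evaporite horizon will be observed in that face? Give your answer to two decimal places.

10.48°

Let the plane be z = a·x + b·y + c.
TP8−TP7: 66a − 264b = 71;  TP9−TP7: −104a − 178b = 0.
Solving gives a = 0.32237, b = −0.18835.
Unit vector along 060° is (sin 60°, cos 60°) = (0.8660, 0.5000).
Slope in that direction = a·(0.8660) + b·(0.5000) = 0.18500.
Apparent dip = arctan|0.18500| = 10.48° (true dip is 20.5°, so apparent ≤ true as expected).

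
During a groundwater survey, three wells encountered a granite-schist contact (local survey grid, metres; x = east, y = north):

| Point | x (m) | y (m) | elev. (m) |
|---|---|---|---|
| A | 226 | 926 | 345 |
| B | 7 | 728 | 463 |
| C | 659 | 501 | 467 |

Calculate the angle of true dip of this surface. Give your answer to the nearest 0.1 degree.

24.6°

Two edge vectors: A→B = (-219, -198, 118), A→C = (433, -425, 122).
Normal n = (A→B) × (A→C) = (25994, 77812, 178809).
So ∂z/∂x = −n_x/n_z = −0.14537 and ∂z/∂y = −n_y/n_z = −0.43517.
Gradient magnitude |∇z| = √(a² + b²) = √(0.02113 + 0.18937) = 0.45881.
True dip = arctan(0.45881) = 24.6°, dipping toward NNE (azimuth ≈ 018°).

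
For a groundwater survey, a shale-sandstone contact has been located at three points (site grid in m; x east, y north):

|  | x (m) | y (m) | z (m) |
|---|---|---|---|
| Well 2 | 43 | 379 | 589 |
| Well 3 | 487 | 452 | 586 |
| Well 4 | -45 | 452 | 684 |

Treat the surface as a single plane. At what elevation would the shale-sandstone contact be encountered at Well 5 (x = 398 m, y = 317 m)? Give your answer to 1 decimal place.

Let the plane be z = a·x + b·y + c.
Well 3−Well 2: 444a + 73b = −3;  Well 4−Well 2: −88a + 73b = 95.
Solving gives a = −0.18421, b = 1.07931.
Then c = 589 − a·43 − b·379 = 187.86.
At (398, 317): z = −73.3 + 342.1 + 187.86 = 456.7 m.

456.7 m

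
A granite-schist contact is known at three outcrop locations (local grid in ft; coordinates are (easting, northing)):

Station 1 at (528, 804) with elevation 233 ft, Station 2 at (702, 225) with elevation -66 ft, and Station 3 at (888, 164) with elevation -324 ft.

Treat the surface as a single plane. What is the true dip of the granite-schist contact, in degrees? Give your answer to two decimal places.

53.58°

Let the plane be z = a·E + b·N + c.
Station 2−Station 1: 174a − 579b = −299;  Station 3−Station 1: 360a − 640b = −557.
Solving gives a = −1.35088, b = 0.11044.
Gradient magnitude |∇z| = √(a² + b²) = √(1.82486 + 0.01220) = 1.35538.
True dip = arctan(1.35538) = 53.58°, dipping toward E (azimuth ≈ 095°).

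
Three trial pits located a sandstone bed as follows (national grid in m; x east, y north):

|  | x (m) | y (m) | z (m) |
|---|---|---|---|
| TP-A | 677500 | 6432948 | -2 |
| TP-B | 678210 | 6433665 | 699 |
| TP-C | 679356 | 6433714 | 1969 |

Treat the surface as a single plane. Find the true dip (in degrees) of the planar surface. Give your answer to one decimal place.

Two edge vectors: TP-A→TP-B = (710, 717, 701), TP-A→TP-C = (1856, 766, 1971).
Normal n = (TP-A→TP-B) × (TP-A→TP-C) = (876241, -98354, -786892).
So ∂z/∂x = −n_x/n_z = 1.11355 and ∂z/∂y = −n_y/n_z = −0.12499.
Gradient magnitude |∇z| = √(a² + b²) = √(1.23999 + 0.01562) = 1.12054.
True dip = arctan(1.12054) = 48.3°, dipping toward W (azimuth ≈ 276°).

48.3°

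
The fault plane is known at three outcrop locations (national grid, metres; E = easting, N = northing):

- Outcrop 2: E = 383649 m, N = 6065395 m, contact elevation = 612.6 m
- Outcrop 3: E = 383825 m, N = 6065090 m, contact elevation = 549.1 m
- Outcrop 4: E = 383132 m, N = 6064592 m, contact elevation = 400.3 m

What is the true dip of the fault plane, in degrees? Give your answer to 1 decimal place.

Let the plane be z = a·E + b·N + c.
Outcrop 3−Outcrop 2: 176a − 305b = −63.5;  Outcrop 4−Outcrop 2: −517a − 803b = −212.3.
Solving gives a = 0.04602, b = 0.23475.
Gradient magnitude |∇z| = √(a² + b²) = √(0.00212 + 0.05511) = 0.23922.
True dip = arctan(0.23922) = 13.5°, dipping toward S (azimuth ≈ 191°).

13.5°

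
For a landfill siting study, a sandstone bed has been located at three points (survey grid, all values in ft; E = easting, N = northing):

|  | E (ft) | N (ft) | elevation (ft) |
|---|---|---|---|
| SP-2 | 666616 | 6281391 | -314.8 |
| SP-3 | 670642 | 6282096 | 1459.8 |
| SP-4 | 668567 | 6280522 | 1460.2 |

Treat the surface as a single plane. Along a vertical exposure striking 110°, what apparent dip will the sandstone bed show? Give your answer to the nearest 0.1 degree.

38.6°

Let the plane be z = a·E + b·N + c.
SP-3−SP-2: 4026a + 705b = 1774.6;  SP-4−SP-2: 1951a − 869b = 1775.
Solving gives a = 0.57314, b = −0.75582.
Unit vector along 110° is (sin 110°, cos 110°) = (0.9397, -0.3420).
Slope in that direction = a·(0.9397) + b·(-0.3420) = 0.79708.
Apparent dip = arctan|0.79708| = 38.6° (true dip is 43.5°, so apparent ≤ true as expected).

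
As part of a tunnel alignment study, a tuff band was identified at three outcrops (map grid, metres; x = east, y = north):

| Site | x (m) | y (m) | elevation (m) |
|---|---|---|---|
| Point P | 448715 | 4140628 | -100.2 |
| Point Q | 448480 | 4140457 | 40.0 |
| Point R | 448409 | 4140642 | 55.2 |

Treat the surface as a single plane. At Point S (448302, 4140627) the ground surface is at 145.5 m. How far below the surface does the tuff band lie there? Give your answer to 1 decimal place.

33.7 m

Let the plane be z = a·x + b·y + c.
Point Q−Point P: −235a − 171b = 140.2;  Point R−Point P: −306a + 14b = 155.4.
Solving gives a = −0.513093354, b = −0.114754747.
Then c = -100.2 − a·448715 − b·4140628 = 705289.20.
At (448302, 4140627): z_contact = −230020.78 − 475156.60 + 705289.20 = 111.82 m.
Depth below ground = 145.5 − 111.82 = 33.7 m.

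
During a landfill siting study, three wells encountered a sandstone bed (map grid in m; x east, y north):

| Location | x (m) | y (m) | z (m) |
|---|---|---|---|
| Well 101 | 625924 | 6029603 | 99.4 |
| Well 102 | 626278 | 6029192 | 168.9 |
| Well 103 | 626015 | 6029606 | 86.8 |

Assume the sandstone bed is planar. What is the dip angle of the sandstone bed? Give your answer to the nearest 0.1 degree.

17.2°

Two edge vectors: Well 101→Well 102 = (354, -411, 69.5), Well 101→Well 103 = (91, 3, -12.6).
Normal n = (Well 101→Well 102) × (Well 101→Well 103) = (4970.1, 10784.9, 38463).
So ∂z/∂x = −n_x/n_z = −0.12922 and ∂z/∂y = −n_y/n_z = −0.28040.
Gradient magnitude |∇z| = √(a² + b²) = √(0.01670 + 0.07862) = 0.30874.
True dip = arctan(0.30874) = 17.2°, dipping toward NNE (azimuth ≈ 025°).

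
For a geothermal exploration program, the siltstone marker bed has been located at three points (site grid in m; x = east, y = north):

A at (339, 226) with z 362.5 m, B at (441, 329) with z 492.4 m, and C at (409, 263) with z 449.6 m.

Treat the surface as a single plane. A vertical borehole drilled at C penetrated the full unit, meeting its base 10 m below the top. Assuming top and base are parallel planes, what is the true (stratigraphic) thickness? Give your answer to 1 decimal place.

Let the plane be z = a·x + b·y + c.
B−A: 102a + 103b = 129.9;  C−A: 70a + 37b = 87.1.
Solving gives a = 1.21217, b = 0.06077.
|∇z| = √(a²+b²) = 1.21369, so dip δ = arctan(1.21369) = 50.51°.
True thickness = vertical thickness × cos δ = 10 × cos 50.51° = 6.4 m.

6.4 m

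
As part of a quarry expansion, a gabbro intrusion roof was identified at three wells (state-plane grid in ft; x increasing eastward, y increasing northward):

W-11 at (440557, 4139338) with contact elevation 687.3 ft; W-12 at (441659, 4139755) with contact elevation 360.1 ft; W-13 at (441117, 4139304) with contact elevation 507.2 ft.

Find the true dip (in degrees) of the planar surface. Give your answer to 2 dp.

17.91°

Two edge vectors: W-11→W-12 = (1102, 417, -327.2), W-11→W-13 = (560, -34, -180.1).
Normal n = (W-11→W-12) × (W-11→W-13) = (-86226.5, 15238.2, -270988).
So ∂z/∂x = −n_x/n_z = −0.31819 and ∂z/∂y = −n_y/n_z = 0.05623.
Gradient magnitude |∇z| = √(a² + b²) = √(0.10125 + 0.00316) = 0.32312.
True dip = arctan(0.32312) = 17.91°, dipping toward E (azimuth ≈ 100°).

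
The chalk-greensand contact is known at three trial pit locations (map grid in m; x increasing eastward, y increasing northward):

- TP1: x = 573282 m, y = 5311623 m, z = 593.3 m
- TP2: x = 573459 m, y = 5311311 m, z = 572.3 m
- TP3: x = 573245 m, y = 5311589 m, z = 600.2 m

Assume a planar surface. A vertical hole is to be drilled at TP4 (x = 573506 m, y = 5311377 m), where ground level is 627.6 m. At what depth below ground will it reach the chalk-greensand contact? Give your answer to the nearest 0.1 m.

Let the plane be z = a·x + b·y + c.
TP2−TP1: 177a − 312b = −21;  TP3−TP1: −37a − 34b = 6.9.
Solving gives a = −0.163238811, b = −0.025298941.
Then c = 593.3 − a·573282 − b·5311623 = 228553.61.
At (573506, 5311377): z_contact = −93618.44 − 134372.21 + 228553.61 = 562.96 m.
Depth below ground = 627.6 − 562.96 = 64.6 m.

64.6 m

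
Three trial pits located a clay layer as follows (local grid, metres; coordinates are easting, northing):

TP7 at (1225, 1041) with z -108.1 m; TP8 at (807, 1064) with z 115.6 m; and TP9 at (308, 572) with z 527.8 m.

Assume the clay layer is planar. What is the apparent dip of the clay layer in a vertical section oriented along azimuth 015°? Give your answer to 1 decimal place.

22.4°

Two edge vectors: TP7→TP8 = (-418, 23, 223.7), TP7→TP9 = (-917, -469, 635.9).
Normal n = (TP7→TP8) × (TP7→TP9) = (119541, 60673.3, 217133).
So ∂z/∂easting = −n_x/n_z = −0.55054 and ∂z/∂northing = −n_y/n_z = −0.27943.
Unit vector along 015° is (sin 15°, cos 15°) = (0.2588, 0.9659).
Slope in that direction = a·(0.2588) + b·(0.9659) = −0.41240.
Apparent dip = arctan|0.41240| = 22.4° (true dip is 31.7°, so apparent ≤ true as expected).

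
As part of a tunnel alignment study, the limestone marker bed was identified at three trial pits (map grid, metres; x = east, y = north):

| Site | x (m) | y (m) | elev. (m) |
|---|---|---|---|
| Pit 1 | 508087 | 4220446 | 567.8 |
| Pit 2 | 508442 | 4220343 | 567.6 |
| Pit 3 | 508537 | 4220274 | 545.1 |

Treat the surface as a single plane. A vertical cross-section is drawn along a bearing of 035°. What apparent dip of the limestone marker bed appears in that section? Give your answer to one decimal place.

Two edge vectors: Pit 1→Pit 2 = (355, -103, -0.2), Pit 1→Pit 3 = (450, -172, -22.7).
Normal n = (Pit 1→Pit 2) × (Pit 1→Pit 3) = (2303.7, 7968.5, -14710).
So ∂z/∂x = −n_x/n_z = 0.15661 and ∂z/∂y = −n_y/n_z = 0.54171.
Unit vector along 035° is (sin 35°, cos 35°) = (0.5736, 0.8192).
Slope in that direction = a·(0.5736) + b·(0.8192) = 0.53357.
Apparent dip = arctan|0.53357| = 28.1° (true dip is 29.4°, so apparent ≤ true as expected).

28.1°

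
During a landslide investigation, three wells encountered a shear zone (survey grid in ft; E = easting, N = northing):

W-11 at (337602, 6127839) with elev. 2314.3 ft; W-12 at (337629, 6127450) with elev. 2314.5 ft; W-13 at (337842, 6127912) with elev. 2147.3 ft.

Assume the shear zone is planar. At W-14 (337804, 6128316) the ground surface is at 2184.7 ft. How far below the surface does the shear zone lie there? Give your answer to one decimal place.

Let the plane be z = a·E + b·N + c.
W-12−W-11: 27a − 389b = 0.2;  W-13−W-11: 240a + 73b = −167.
Solving gives a = −0.681293598, b = −0.047801869.
Then c = 2314.3 − a·337602 − b·6127839 = 525242.54.
At (337804, 6128316): z_contact = −230143.70 − 292944.96 + 525242.54 = 2153.88 ft.
Depth below ground = 2184.7 − 2153.88 = 30.8 ft.

30.8 ft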